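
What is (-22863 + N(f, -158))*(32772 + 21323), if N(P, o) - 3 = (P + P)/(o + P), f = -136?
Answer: -181774562980/147 ≈ -1.2366e+9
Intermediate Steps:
N(P, o) = 3 + 2*P/(P + o) (N(P, o) = 3 + (P + P)/(o + P) = 3 + (2*P)/(P + o) = 3 + 2*P/(P + o))
(-22863 + N(f, -158))*(32772 + 21323) = (-22863 + (3*(-158) + 5*(-136))/(-136 - 158))*(32772 + 21323) = (-22863 + (-474 - 680)/(-294))*54095 = (-22863 - 1/294*(-1154))*54095 = (-22863 + 577/147)*54095 = -3360284/147*54095 = -181774562980/147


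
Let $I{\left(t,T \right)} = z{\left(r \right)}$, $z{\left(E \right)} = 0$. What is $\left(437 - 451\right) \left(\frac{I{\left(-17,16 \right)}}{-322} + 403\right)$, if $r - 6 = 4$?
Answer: $-5642$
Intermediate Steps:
$r = 10$ ($r = 6 + 4 = 10$)
$I{\left(t,T \right)} = 0$
$\left(437 - 451\right) \left(\frac{I{\left(-17,16 \right)}}{-322} + 403\right) = \left(437 - 451\right) \left(\frac{0}{-322} + 403\right) = - 14 \left(0 \left(- \frac{1}{322}\right) + 403\right) = - 14 \left(0 + 403\right) = \left(-14\right) 403 = -5642$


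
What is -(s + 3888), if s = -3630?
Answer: -258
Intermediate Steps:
-(s + 3888) = -(-3630 + 3888) = -1*258 = -258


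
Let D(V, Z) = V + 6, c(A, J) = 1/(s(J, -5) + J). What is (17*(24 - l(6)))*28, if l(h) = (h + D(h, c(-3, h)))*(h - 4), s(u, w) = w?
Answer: -5712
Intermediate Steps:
c(A, J) = 1/(-5 + J)
D(V, Z) = 6 + V
l(h) = (-4 + h)*(6 + 2*h) (l(h) = (h + (6 + h))*(h - 4) = (6 + 2*h)*(-4 + h) = (-4 + h)*(6 + 2*h))
(17*(24 - l(6)))*28 = (17*(24 - (-24 - 2*6 + 2*6²)))*28 = (17*(24 - (-24 - 12 + 2*36)))*28 = (17*(24 - (-24 - 12 + 72)))*28 = (17*(24 - 1*36))*28 = (17*(24 - 36))*28 = (17*(-12))*28 = -204*28 = -5712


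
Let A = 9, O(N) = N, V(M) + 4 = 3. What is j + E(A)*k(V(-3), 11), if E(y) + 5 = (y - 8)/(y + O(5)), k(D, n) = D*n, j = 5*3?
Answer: 969/14 ≈ 69.214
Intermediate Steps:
V(M) = -1 (V(M) = -4 + 3 = -1)
j = 15
E(y) = -5 + (-8 + y)/(5 + y) (E(y) = -5 + (y - 8)/(y + 5) = -5 + (-8 + y)/(5 + y))
j + E(A)*k(V(-3), 11) = 15 + ((-33 - 4*9)/(5 + 9))*(-1*11) = 15 + ((-33 - 36)/14)*(-11) = 15 + ((1/14)*(-69))*(-11) = 15 - 69/14*(-11) = 15 + 759/14 = 969/14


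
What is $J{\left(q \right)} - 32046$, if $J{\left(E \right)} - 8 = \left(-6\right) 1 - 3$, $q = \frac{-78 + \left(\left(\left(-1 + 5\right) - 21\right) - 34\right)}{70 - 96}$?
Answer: $-32047$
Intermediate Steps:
$q = \frac{129}{26}$ ($q = \frac{-78 + \left(\left(4 - 21\right) - 34\right)}{-26} = \left(-78 - 51\right) \left(- \frac{1}{26}\right) = \left(-129\right) \left(- \frac{1}{26}\right) = \frac{129}{26} \approx 4.9615$)
$J{\left(E \right)} = -1$ ($J{\left(E \right)} = 8 - 9 = -1$)
$J{\left(q \right)} - 32046 = -1 - 32046 = -32047$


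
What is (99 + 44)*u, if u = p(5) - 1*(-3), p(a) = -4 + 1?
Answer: 0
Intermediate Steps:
p(a) = -3
u = 0 (u = -3 - 1*(-3) = -3 + 3 = 0)
(99 + 44)*u = (99 + 44)*0 = 143*0 = 0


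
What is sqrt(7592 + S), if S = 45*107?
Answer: sqrt(12407) ≈ 111.39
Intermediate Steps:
S = 4815
sqrt(7592 + S) = sqrt(7592 + 4815) = sqrt(12407)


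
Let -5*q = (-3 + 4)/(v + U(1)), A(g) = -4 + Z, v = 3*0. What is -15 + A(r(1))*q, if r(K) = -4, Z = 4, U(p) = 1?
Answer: -15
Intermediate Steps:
v = 0
A(g) = 0 (A(g) = -4 + 4 = 0)
q = -⅕ (q = -(-3 + 4)/(5*(0 + 1)) = -1/(5*1) = -1/5 = -⅕*1 = -⅕ ≈ -0.20000)
-15 + A(r(1))*q = -15 + 0*(-⅕) = -15 + 0 = -15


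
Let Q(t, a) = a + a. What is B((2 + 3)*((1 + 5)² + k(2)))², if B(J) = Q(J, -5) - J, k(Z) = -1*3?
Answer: 30625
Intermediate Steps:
Q(t, a) = 2*a
k(Z) = -3
B(J) = -10 - J (B(J) = 2*(-5) - J = -10 - J)
B((2 + 3)*((1 + 5)² + k(2)))² = (-10 - (2 + 3)*((1 + 5)² - 3))² = (-10 - 5*(6² - 3))² = (-10 - 5*(36 - 3))² = (-10 - 5*33)² = (-10 - 1*165)² = (-10 - 165)² = (-175)² = 30625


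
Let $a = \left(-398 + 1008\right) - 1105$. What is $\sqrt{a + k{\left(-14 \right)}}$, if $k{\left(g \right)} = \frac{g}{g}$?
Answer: $i \sqrt{494} \approx 22.226 i$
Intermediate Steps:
$k{\left(g \right)} = 1$
$a = -495$ ($a = 610 - 1105 = -495$)
$\sqrt{a + k{\left(-14 \right)}} = \sqrt{-495 + 1} = \sqrt{-494} = i \sqrt{494}$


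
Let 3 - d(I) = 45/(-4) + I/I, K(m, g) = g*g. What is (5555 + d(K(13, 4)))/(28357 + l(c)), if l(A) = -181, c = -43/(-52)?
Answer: 22273/112704 ≈ 0.19762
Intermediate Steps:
K(m, g) = g²
c = 43/52 (c = -43*(-1/52) = 43/52 ≈ 0.82692)
d(I) = 53/4 (d(I) = 3 - (45/(-4) + I/I) = 3 - (45*(-¼) + 1) = 3 - (-45/4 + 1) = 3 - 1*(-41/4) = 3 + 41/4 = 53/4)
(5555 + d(K(13, 4)))/(28357 + l(c)) = (5555 + 53/4)/(28357 - 181) = (22273/4)/28176 = (22273/4)*(1/28176) = 22273/112704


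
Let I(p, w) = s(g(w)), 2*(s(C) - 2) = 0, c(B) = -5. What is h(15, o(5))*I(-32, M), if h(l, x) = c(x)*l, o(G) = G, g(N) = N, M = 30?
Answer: -150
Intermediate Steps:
s(C) = 2 (s(C) = 2 + (½)*0 = 2 + 0 = 2)
I(p, w) = 2
h(l, x) = -5*l
h(15, o(5))*I(-32, M) = -5*15*2 = -75*2 = -150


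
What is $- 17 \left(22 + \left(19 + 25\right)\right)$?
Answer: $-1122$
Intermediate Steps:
$- 17 \left(22 + \left(19 + 25\right)\right) = - 17 \left(22 + 44\right) = \left(-17\right) 66 = -1122$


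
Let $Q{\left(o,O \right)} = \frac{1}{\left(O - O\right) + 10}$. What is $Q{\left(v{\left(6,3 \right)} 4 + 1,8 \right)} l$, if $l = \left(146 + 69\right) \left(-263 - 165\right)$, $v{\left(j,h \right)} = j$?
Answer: $-9202$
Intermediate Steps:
$Q{\left(o,O \right)} = \frac{1}{10}$ ($Q{\left(o,O \right)} = \frac{1}{0 + 10} = \frac{1}{10}$)
$l = -92020$ ($l = 215 \left(-428\right) = -92020$)
$Q{\left(v{\left(6,3 \right)} 4 + 1,8 \right)} l = \frac{1}{10} \left(-92020\right) = -9202$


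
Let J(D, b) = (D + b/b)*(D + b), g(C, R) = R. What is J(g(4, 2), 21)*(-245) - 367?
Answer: -17272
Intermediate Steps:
J(D, b) = (1 + D)*(D + b) (J(D, b) = (D + 1)*(D + b) = (1 + D)*(D + b))
J(g(4, 2), 21)*(-245) - 367 = (2 + 21 + 2**2 + 2*21)*(-245) - 367 = (2 + 21 + 4 + 42)*(-245) - 367 = 69*(-245) - 367 = -16905 - 367 = -17272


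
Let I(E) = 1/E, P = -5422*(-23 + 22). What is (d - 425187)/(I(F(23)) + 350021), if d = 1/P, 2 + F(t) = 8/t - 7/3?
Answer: -633975076075/521898437932 ≈ -1.2147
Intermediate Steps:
P = 5422 (P = -5422*(-1) = 5422)
F(t) = -13/3 + 8/t (F(t) = -2 + (8/t - 7/3) = -2 + (-7/3 + 8/t) = -13/3 + 8/t)
d = 1/5422 ≈ 0.00018443
(d - 425187)/(I(F(23)) + 350021) = (1/5422 - 425187)/(1/(-13/3 + 8/23) + 350021) = -2305363913/(5422*(1/(-13/3 + 8*(1/23)) + 350021)) = -2305363913/(5422*(1/(-13/3 + 8/23) + 350021)) = -2305363913/(5422*(1/(-275/69) + 350021)) = -2305363913/(5422*(-69/275 + 350021)) = -2305363913/(5422*96255706/275) = -2305363913/5422*275/96255706 = -633975076075/521898437932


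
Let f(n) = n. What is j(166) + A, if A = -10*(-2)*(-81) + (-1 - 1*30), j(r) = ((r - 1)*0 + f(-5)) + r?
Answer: -1490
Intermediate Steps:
j(r) = -5 + r (j(r) = ((r - 1)*0 - 5) + r = ((-1 + r)*0 - 5) + r = (0 - 5) + r = -5 + r)
A = -1651 (A = 20*(-81) + (-1 - 30) = -1620 - 31 = -1651)
j(166) + A = (-5 + 166) - 1651 = 161 - 1651 = -1490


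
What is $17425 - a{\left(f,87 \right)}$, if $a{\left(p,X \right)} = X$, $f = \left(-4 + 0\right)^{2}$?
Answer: $17338$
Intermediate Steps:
$f = 16$ ($f = \left(-4\right)^{2} = 16$)
$17425 - a{\left(f,87 \right)} = 17425 - 87 = 17338$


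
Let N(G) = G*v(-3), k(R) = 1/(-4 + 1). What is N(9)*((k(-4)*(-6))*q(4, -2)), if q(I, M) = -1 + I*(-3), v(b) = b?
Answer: 702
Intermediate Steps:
k(R) = -⅓ (k(R) = 1/(-3) = -⅓)
q(I, M) = -1 - 3*I
N(G) = -3*G (N(G) = G*(-3) = -3*G)
N(9)*((k(-4)*(-6))*q(4, -2)) = (-3*9)*((-⅓*(-6))*(-1 - 3*4)) = -54*(-1 - 12) = -54*(-13) = -27*(-26) = 702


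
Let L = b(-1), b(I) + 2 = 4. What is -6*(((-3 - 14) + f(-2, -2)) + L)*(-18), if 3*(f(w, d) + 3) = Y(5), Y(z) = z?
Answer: -1764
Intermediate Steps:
f(w, d) = -4/3 (f(w, d) = -3 + (1/3)*5 = -3 + 5/3 = -4/3)
b(I) = 2 (b(I) = -2 + 4 = 2)
L = 2
-6*(((-3 - 14) + f(-2, -2)) + L)*(-18) = -6*(((-3 - 14) - 4/3) + 2)*(-18) = -6*((-17 - 4/3) + 2)*(-18) = -6*(-55/3 + 2)*(-18) = -6*(-49/3)*(-18) = 98*(-18) = -1764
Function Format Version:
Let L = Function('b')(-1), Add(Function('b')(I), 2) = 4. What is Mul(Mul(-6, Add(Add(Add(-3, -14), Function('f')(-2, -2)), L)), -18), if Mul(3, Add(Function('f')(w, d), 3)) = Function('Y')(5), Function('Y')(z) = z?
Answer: -1764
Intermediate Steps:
Function('f')(w, d) = Rational(-4, 3) (Function('f')(w, d) = Add(-3, Mul(Rational(1, 3), 5)) = Add(-3, Rational(5, 3)) = Rational(-4, 3))
Function('b')(I) = 2 (Function('b')(I) = Add(-2, 4) = 2)
L = 2
Mul(Mul(-6, Add(Add(Add(-3, -14), Function('f')(-2, -2)), L)), -18) = Mul(Mul(-6, Add(Add(Add(-3, -14), Rational(-4, 3)), 2)), -18) = Mul(Mul(-6, Add(Add(-17, Rational(-4, 3)), 2)), -18) = Mul(Mul(-6, Add(Rational(-55, 3), 2)), -18) = Mul(Mul(-6, Rational(-49, 3)), -18) = Mul(98, -18) = -1764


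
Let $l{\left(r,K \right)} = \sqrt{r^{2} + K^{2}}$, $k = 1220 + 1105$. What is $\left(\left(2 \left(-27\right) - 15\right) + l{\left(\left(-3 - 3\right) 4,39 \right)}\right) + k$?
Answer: $2256 + 3 \sqrt{233} \approx 2301.8$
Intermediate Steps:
$k = 2325$
$l{\left(r,K \right)} = \sqrt{K^{2} + r^{2}}$
$\left(\left(2 \left(-27\right) - 15\right) + l{\left(\left(-3 - 3\right) 4,39 \right)}\right) + k = \left(\left(2 \left(-27\right) - 15\right) + \sqrt{39^{2} + \left(\left(-3 - 3\right) 4\right)^{2}}\right) + 2325 = \left(\left(-54 - 15\right) + \sqrt{1521 + \left(\left(-6\right) 4\right)^{2}}\right) + 2325 = \left(-69 + \sqrt{1521 + \left(-24\right)^{2}}\right) + 2325 = \left(-69 + \sqrt{1521 + 576}\right) + 2325 = \left(-69 + \sqrt{2097}\right) + 2325 = \left(-69 + 3 \sqrt{233}\right) + 2325 = 2256 + 3 \sqrt{233}$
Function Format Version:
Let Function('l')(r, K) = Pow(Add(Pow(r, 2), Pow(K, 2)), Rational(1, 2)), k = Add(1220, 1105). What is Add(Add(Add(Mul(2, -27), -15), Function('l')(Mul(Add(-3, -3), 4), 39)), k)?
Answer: Add(2256, Mul(3, Pow(233, Rational(1, 2)))) ≈ 2301.8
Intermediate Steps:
k = 2325
Function('l')(r, K) = Pow(Add(Pow(K, 2), Pow(r, 2)), Rational(1, 2))
Add(Add(Add(Mul(2, -27), -15), Function('l')(Mul(Add(-3, -3), 4), 39)), k) = Add(Add(Add(Mul(2, -27), -15), Pow(Add(Pow(39, 2), Pow(Mul(Add(-3, -3), 4), 2)), Rational(1, 2))), 2325) = Add(Add(Add(-54, -15), Pow(Add(1521, Pow(Mul(-6, 4), 2)), Rational(1, 2))), 2325) = Add(Add(-69, Pow(Add(1521, Pow(-24, 2)), Rational(1, 2))), 2325) = Add(Add(-69, Pow(Add(1521, 576), Rational(1, 2))), 2325) = Add(Add(-69, Pow(2097, Rational(1, 2))), 2325) = Add(Add(-69, Mul(3, Pow(233, Rational(1, 2)))), 2325) = Add(2256, Mul(3, Pow(233, Rational(1, 2))))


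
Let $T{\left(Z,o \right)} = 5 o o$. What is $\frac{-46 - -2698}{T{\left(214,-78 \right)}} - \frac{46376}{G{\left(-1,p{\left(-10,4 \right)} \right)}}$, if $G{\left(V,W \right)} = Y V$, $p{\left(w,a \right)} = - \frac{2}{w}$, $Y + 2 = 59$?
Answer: $\frac{1004921}{1235} \approx 813.7$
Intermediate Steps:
$Y = 57$ ($Y = -2 + 59 = 57$)
$T{\left(Z,o \right)} = 5 o^{2}$
$G{\left(V,W \right)} = 57 V$
$\frac{-46 - -2698}{T{\left(214,-78 \right)}} - \frac{46376}{G{\left(-1,p{\left(-10,4 \right)} \right)}} = \frac{-46 - -2698}{5 \left(-78\right)^{2}} - \frac{46376}{57 \left(-1\right)} = \frac{-46 + 2698}{5 \cdot 6084} - \frac{46376}{-57} = \frac{2652}{30420} - - \frac{46376}{57} = 2652 \cdot \frac{1}{30420} + \frac{46376}{57} = \frac{17}{195} + \frac{46376}{57} = \frac{1004921}{1235}$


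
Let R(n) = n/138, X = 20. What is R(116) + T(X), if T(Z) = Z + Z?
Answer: 2818/69 ≈ 40.841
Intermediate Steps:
R(n) = n/138 (R(n) = n*(1/138) = n/138)
T(Z) = 2*Z
R(116) + T(X) = (1/138)*116 + 2*20 = 58/69 + 40 = 2818/69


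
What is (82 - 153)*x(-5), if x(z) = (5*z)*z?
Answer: -8875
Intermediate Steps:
x(z) = 5*z**2
(82 - 153)*x(-5) = (82 - 153)*(5*(-5)**2) = -355*25 = -71*125 = -8875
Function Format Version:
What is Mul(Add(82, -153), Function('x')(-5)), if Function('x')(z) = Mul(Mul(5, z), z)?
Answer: -8875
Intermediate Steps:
Function('x')(z) = Mul(5, Pow(z, 2))
Mul(Add(82, -153), Function('x')(-5)) = Mul(Add(82, -153), Mul(5, Pow(-5, 2))) = Mul(-71, Mul(5, 25)) = Mul(-71, 125) = -8875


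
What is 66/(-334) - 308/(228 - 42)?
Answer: -28787/15531 ≈ -1.8535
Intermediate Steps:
66/(-334) - 308/(228 - 42) = 66*(-1/334) - 308/186 = -33/167 - 308*1/186 = -33/167 - 154/93 = -28787/15531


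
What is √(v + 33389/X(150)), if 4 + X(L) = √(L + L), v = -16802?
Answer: √(201194 - 336040*√3)/(2*√(-2 + 5*√3)) ≈ 119.56*I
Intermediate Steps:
X(L) = -4 + √2*√L (X(L) = -4 + √(L + L) = -4 + √(2*L) = -4 + √2*√L)
√(v + 33389/X(150)) = √(-16802 + 33389/(-4 + √2*√150)) = √(-16802 + 33389/(-4 + √2*(5*√6))) = √(-16802 + 33389/(-4 + 10*√3))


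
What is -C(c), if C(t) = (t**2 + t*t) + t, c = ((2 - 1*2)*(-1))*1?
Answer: 0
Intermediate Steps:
c = 0 (c = ((2 - 2)*(-1))*1 = (0*(-1))*1 = 0*1 = 0)
C(t) = t + 2*t**2 (C(t) = (t**2 + t**2) + t = 2*t**2 + t = t + 2*t**2)
-C(c) = -0*(1 + 2*0) = -0*(1 + 0) = -0 = -1*0 = 0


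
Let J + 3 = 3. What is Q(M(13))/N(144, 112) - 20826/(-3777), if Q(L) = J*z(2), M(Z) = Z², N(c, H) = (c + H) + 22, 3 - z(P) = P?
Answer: 6942/1259 ≈ 5.5139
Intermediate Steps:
J = 0 (J = -3 + 3 = 0)
z(P) = 3 - P
N(c, H) = 22 + H + c (N(c, H) = (H + c) + 22 = 22 + H + c)
Q(L) = 0 (Q(L) = 0*(3 - 1*2) = 0*(3 - 2) = 0*1 = 0)
Q(M(13))/N(144, 112) - 20826/(-3777) = 0/(22 + 112 + 144) - 20826/(-3777) = 0/278 - 20826*(-1/3777) = 0*(1/278) + 6942/1259 = 0 + 6942/1259 = 6942/1259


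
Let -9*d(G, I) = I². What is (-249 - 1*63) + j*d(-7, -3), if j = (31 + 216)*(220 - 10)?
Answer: -52182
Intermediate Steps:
j = 51870 (j = 247*210 = 51870)
d(G, I) = -I²/9
(-249 - 1*63) + j*d(-7, -3) = (-249 - 1*63) + 51870*(-⅑*(-3)²) = (-249 - 63) + 51870*(-⅑*9) = -312 + 51870*(-1) = -312 - 51870 = -52182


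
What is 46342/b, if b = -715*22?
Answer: -23171/7865 ≈ -2.9461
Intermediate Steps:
b = -15730
46342/b = 46342/(-15730) = 46342*(-1/15730) = -23171/7865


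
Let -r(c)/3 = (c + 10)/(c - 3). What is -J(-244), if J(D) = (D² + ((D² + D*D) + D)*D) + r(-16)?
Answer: 549755442/19 ≈ 2.8934e+7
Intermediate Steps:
r(c) = -3*(10 + c)/(-3 + c) (r(c) = -3*(c + 10)/(c - 3) = -3*(10 + c)/(-3 + c))
J(D) = -18/19 + D² + D*(D + 2*D²) (J(D) = (D² + ((D² + D*D) + D)*D) + 3*(-10 - 1*(-16))/(-3 - 16) = (D² + ((D² + D²) + D)*D) + 3*(-10 + 16)/(-19) = (D² + (2*D² + D)*D) + 3*(-1/19)*6 = (D² + (D + 2*D²)*D) - 18/19 = (D² + D*(D + 2*D²)) - 18/19 = -18/19 + D² + D*(D + 2*D²))
-J(-244) = -(-18/19 + 2*(-244)² + 2*(-244)³) = -(-18/19 + 2*59536 + 2*(-14526784)) = -(-18/19 + 119072 - 29053568) = -1*(-549755442/19) = 549755442/19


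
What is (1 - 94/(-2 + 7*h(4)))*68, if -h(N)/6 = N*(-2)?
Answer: 8160/167 ≈ 48.862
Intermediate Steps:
h(N) = 12*N (h(N) = -6*N*(-2) = -(-12)*N = 12*N)
(1 - 94/(-2 + 7*h(4)))*68 = (1 - 94/(-2 + 7*(12*4)))*68 = (1 - 94/(-2 + 7*48))*68 = (1 - 94/(-2 + 336))*68 = (1 - 94/334)*68 = (1 - 94*1/334)*68 = (1 - 47/167)*68 = (120/167)*68 = 8160/167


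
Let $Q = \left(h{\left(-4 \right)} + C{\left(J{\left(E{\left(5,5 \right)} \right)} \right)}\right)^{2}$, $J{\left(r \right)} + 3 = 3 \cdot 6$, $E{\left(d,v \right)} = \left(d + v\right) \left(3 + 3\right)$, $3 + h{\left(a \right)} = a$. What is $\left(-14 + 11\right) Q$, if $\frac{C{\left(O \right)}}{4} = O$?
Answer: $-8427$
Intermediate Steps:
$h{\left(a \right)} = -3 + a$
$E{\left(d,v \right)} = 6 d + 6 v$ ($E{\left(d,v \right)} = \left(d + v\right) 6 = 6 d + 6 v$)
$J{\left(r \right)} = 15$ ($J{\left(r \right)} = -3 + 3 \cdot 6 = -3 + 18 = 15$)
$C{\left(O \right)} = 4 O$
$Q = 2809$ ($Q = \left(\left(-3 - 4\right) + 4 \cdot 15\right)^{2} = \left(-7 + 60\right)^{2} = 53^{2} = 2809$)
$\left(-14 + 11\right) Q = \left(-14 + 11\right) 2809 = \left(-3\right) 2809 = -8427$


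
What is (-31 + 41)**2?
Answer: 100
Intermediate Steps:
(-31 + 41)**2 = 10**2 = 100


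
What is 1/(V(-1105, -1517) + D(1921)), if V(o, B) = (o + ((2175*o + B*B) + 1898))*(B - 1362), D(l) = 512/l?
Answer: 1921/560206913299 ≈ 3.4291e-9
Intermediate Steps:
V(o, B) = (-1362 + B)*(1898 + B² + 2176*o) (V(o, B) = (o + ((2175*o + B²) + 1898))*(-1362 + B) = (o + ((B² + 2175*o) + 1898))*(-1362 + B) = (o + (1898 + B² + 2175*o))*(-1362 + B) = (1898 + B² + 2176*o)*(-1362 + B) = (-1362 + B)*(1898 + B² + 2176*o))
1/(V(-1105, -1517) + D(1921)) = 1/((-2585076 + (-1517)³ - 2963712*(-1105) - 1362*(-1517)² + 1898*(-1517) + 2176*(-1517)*(-1105)) + 512/1921) = 1/((-2585076 - 3491055413 + 3274901760 - 1362*2301289 - 2879266 + 3647596160) + 512*(1/1921)) = 1/((-2585076 - 3491055413 + 3274901760 - 3134355618 - 2879266 + 3647596160) + 512/1921) = 1/(291622547 + 512/1921) = 1/(560206913299/1921) = 1921/560206913299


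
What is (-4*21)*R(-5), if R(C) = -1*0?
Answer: 0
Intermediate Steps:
R(C) = 0
(-4*21)*R(-5) = -4*21*0 = -84*0 = 0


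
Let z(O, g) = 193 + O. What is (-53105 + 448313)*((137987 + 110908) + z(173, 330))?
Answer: 98509941288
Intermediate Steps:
(-53105 + 448313)*((137987 + 110908) + z(173, 330)) = (-53105 + 448313)*((137987 + 110908) + (193 + 173)) = 395208*(248895 + 366) = 395208*249261 = 98509941288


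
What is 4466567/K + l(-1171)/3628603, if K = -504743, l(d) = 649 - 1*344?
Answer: -16207244469286/1831511964029 ≈ -8.8491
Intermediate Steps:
l(d) = 305 (l(d) = 649 - 344 = 305)
4466567/K + l(-1171)/3628603 = 4466567/(-504743) + 305/3628603 = 4466567*(-1/504743) + 305*(1/3628603) = -4466567/504743 + 305/3628603 = -16207244469286/1831511964029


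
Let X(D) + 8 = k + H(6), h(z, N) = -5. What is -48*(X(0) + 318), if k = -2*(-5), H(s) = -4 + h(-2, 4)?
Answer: -14928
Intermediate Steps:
H(s) = -9 (H(s) = -4 - 5 = -9)
k = 10
X(D) = -7 (X(D) = -8 + (10 - 9) = -8 + 1 = -7)
-48*(X(0) + 318) = -48*(-7 + 318) = -48*311 = -14928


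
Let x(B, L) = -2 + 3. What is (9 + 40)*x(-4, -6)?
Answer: 49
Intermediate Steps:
x(B, L) = 1
(9 + 40)*x(-4, -6) = (9 + 40)*1 = 49*1 = 49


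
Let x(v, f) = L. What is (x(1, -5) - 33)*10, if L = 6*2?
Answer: -210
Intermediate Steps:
L = 12
x(v, f) = 12
(x(1, -5) - 33)*10 = (12 - 33)*10 = -21*10 = -210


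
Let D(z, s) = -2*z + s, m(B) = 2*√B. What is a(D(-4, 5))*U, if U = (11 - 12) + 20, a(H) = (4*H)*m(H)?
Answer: 1976*√13 ≈ 7124.6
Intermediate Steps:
D(z, s) = s - 2*z
a(H) = 8*H^(3/2) (a(H) = (4*H)*(2*√H) = 8*H^(3/2))
U = 19 (U = -1 + 20 = 19)
a(D(-4, 5))*U = (8*(5 - 2*(-4))^(3/2))*19 = (8*(5 + 8)^(3/2))*19 = (8*13^(3/2))*19 = (8*(13*√13))*19 = (104*√13)*19 = 1976*√13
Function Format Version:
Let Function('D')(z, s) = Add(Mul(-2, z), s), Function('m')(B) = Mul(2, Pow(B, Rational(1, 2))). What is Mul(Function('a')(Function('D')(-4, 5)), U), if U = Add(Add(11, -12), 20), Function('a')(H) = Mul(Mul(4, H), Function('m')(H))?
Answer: Mul(1976, Pow(13, Rational(1, 2))) ≈ 7124.6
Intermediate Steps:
Function('D')(z, s) = Add(s, Mul(-2, z))
Function('a')(H) = Mul(8, Pow(H, Rational(3, 2))) (Function('a')(H) = Mul(Mul(4, H), Mul(2, Pow(H, Rational(1, 2)))) = Mul(8, Pow(H, Rational(3, 2))))
U = 19 (U = Add(-1, 20) = 19)
Mul(Function('a')(Function('D')(-4, 5)), U) = Mul(Mul(8, Pow(Add(5, Mul(-2, -4)), Rational(3, 2))), 19) = Mul(Mul(8, Pow(Add(5, 8), Rational(3, 2))), 19) = Mul(Mul(8, Pow(13, Rational(3, 2))), 19) = Mul(Mul(8, Mul(13, Pow(13, Rational(1, 2)))), 19) = Mul(Mul(104, Pow(13, Rational(1, 2))), 19) = Mul(1976, Pow(13, Rational(1, 2)))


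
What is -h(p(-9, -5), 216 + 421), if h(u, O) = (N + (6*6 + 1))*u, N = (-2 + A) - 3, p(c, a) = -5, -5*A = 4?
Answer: 156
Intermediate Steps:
A = -4/5 (A = -1/5*4 = -4/5 ≈ -0.80000)
N = -29/5 (N = (-2 - 4/5) - 3 = -14/5 - 3 = -29/5 ≈ -5.8000)
h(u, O) = 156*u/5 (h(u, O) = (-29/5 + (6*6 + 1))*u = (-29/5 + (36 + 1))*u = (-29/5 + 37)*u = 156*u/5)
-h(p(-9, -5), 216 + 421) = -156*(-5)/5 = -1*(-156) = 156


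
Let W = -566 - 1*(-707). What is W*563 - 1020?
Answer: 78363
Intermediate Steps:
W = 141 (W = -566 + 707 = 141)
W*563 - 1020 = 141*563 - 1020 = 79383 - 1020 = 78363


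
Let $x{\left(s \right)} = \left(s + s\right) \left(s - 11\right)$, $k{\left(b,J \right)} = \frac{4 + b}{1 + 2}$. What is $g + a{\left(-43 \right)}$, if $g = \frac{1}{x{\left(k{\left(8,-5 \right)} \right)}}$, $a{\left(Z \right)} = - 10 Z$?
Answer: $\frac{24079}{56} \approx 429.98$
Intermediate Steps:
$k{\left(b,J \right)} = \frac{4}{3} + \frac{b}{3}$ ($k{\left(b,J \right)} = \frac{4 + b}{3} = \left(4 + b\right) \frac{1}{3} = \frac{4}{3} + \frac{b}{3}$)
$x{\left(s \right)} = 2 s \left(-11 + s\right)$
$g = - \frac{1}{56}$ ($g = \frac{1}{2 \left(\frac{4}{3} + \frac{1}{3} \cdot 8\right) \left(-11 + \left(\frac{4}{3} + \frac{1}{3} \cdot 8\right)\right)} = \frac{1}{2 \left(\frac{4}{3} + \frac{8}{3}\right) \left(-11 + \left(\frac{4}{3} + \frac{8}{3}\right)\right)} = \frac{1}{2 \cdot 4 \left(-11 + 4\right)} = \frac{1}{2 \cdot 4 \left(-7\right)} = \frac{1}{-56} = - \frac{1}{56} \approx -0.017857$)
$g + a{\left(-43 \right)} = - \frac{1}{56} - -430 = - \frac{1}{56} + 430 = \frac{24079}{56}$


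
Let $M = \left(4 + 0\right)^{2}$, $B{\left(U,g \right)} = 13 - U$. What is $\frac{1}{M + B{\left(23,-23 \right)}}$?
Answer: $\frac{1}{6} \approx 0.16667$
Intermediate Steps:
$M = 16$ ($M = 4^{2} = 16$)
$\frac{1}{M + B{\left(23,-23 \right)}} = \frac{1}{16 + \left(13 - 23\right)} = \frac{1}{16 - 10} = \frac{1}{6}$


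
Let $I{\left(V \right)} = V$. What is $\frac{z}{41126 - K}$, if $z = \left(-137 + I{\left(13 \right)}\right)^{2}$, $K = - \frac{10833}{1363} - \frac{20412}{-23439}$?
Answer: $\frac{163740853744}{438031032371} \approx 0.37381$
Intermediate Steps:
$K = - \frac{75364377}{10649119}$ ($K = \left(-10833\right) \frac{1}{1363} - - \frac{6804}{7813} = - \frac{10833}{1363} + \frac{6804}{7813} = - \frac{75364377}{10649119} \approx -7.077$)
$z = 15376$ ($z = \left(-137 + 13\right)^{2} = \left(-124\right)^{2} = 15376$)
$\frac{z}{41126 - K} = \frac{15376}{41126 - - \frac{75364377}{10649119}} = \frac{15376}{41126 + \frac{75364377}{10649119}} = \frac{15376}{\frac{438031032371}{10649119}} = 15376 \cdot \frac{10649119}{438031032371} = \frac{163740853744}{438031032371}$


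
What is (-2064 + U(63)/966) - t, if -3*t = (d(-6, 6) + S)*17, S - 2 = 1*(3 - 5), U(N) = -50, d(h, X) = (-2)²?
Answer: -328663/161 ≈ -2041.4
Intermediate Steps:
d(h, X) = 4
S = 0 (S = 2 + 1*(3 - 5) = 2 + 1*(-2) = 2 - 2 = 0)
t = -68/3 (t = -(4 + 0)*17/3 = -4*17/3 = -⅓*68 = -68/3 ≈ -22.667)
(-2064 + U(63)/966) - t = (-2064 - 50/966) - 1*(-68/3) = (-2064 - 50*1/966) + 68/3 = (-2064 - 25/483) + 68/3 = -996937/483 + 68/3 = -328663/161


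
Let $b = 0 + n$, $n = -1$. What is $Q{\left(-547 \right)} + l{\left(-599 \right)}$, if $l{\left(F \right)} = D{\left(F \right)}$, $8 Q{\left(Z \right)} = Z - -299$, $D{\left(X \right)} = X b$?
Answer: $568$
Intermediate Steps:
$b = -1$ ($b = 0 - 1 = -1$)
$D{\left(X \right)} = - X$ ($D{\left(X \right)} = X \left(-1\right) = - X$)
$Q{\left(Z \right)} = \frac{299}{8} + \frac{Z}{8}$ ($Q{\left(Z \right)} = \frac{Z - -299}{8} = \frac{Z + 299}{8} = \frac{299 + Z}{8} = \frac{299}{8} + \frac{Z}{8}$)
$l{\left(F \right)} = - F$
$Q{\left(-547 \right)} + l{\left(-599 \right)} = \left(\frac{299}{8} + \frac{1}{8} \left(-547\right)\right) - -599 = \left(\frac{299}{8} - \frac{547}{8}\right) + 599 = -31 + 599 = 568$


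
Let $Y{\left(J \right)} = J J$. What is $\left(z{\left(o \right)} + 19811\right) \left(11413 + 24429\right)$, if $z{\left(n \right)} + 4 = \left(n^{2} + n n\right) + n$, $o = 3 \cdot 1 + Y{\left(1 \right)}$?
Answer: $711212806$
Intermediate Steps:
$Y{\left(J \right)} = J^{2}$
$o = 4$ ($o = 3 \cdot 1 + 1^{2} = 3 + 1 = 4$)
$z{\left(n \right)} = -4 + n + 2 n^{2}$ ($z{\left(n \right)} = -4 + \left(\left(n^{2} + n n\right) + n\right) = -4 + \left(\left(n^{2} + n^{2}\right) + n\right) = -4 + \left(2 n^{2} + n\right) = -4 + \left(n + 2 n^{2}\right) = -4 + n + 2 n^{2}$)
$\left(z{\left(o \right)} + 19811\right) \left(11413 + 24429\right) = \left(\left(-4 + 4 + 2 \cdot 4^{2}\right) + 19811\right) \left(11413 + 24429\right) = \left(\left(-4 + 4 + 2 \cdot 16\right) + 19811\right) 35842 = \left(\left(-4 + 4 + 32\right) + 19811\right) 35842 = \left(32 + 19811\right) 35842 = 19843 \cdot 35842 = 711212806$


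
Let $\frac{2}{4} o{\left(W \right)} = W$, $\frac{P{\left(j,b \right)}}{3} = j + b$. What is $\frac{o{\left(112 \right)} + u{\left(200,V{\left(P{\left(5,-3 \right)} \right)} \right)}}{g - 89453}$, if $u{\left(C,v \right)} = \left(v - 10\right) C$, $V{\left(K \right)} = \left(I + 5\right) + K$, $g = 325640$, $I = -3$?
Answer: $- \frac{176}{236187} \approx -0.00074517$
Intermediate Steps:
$P{\left(j,b \right)} = 3 b + 3 j$ ($P{\left(j,b \right)} = 3 \left(j + b\right) = 3 \left(b + j\right) = 3 b + 3 j$)
$o{\left(W \right)} = 2 W$
$V{\left(K \right)} = 2 + K$ ($V{\left(K \right)} = \left(-3 + 5\right) + K = 2 + K$)
$u{\left(C,v \right)} = C \left(-10 + v\right)$ ($u{\left(C,v \right)} = \left(-10 + v\right) C = C \left(-10 + v\right)$)
$\frac{o{\left(112 \right)} + u{\left(200,V{\left(P{\left(5,-3 \right)} \right)} \right)}}{g - 89453} = \frac{2 \cdot 112 + 200 \left(-10 + \left(2 + \left(3 \left(-3\right) + 3 \cdot 5\right)\right)\right)}{325640 - 89453} = \frac{224 + 200 \left(-10 + \left(2 + \left(-9 + 15\right)\right)\right)}{236187} = \left(224 + 200 \left(-10 + \left(2 + 6\right)\right)\right) \frac{1}{236187} = \left(224 + 200 \left(-10 + 8\right)\right) \frac{1}{236187} = \left(224 + 200 \left(-2\right)\right) \frac{1}{236187} = \left(224 - 400\right) \frac{1}{236187} = \left(-176\right) \frac{1}{236187} = - \frac{176}{236187}$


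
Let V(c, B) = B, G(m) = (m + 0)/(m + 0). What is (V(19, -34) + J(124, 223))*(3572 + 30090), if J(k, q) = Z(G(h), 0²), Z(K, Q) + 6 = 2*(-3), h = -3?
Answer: -1548452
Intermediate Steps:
G(m) = 1 (G(m) = m/m = 1)
Z(K, Q) = -12 (Z(K, Q) = -6 + 2*(-3) = -6 - 6 = -12)
J(k, q) = -12
(V(19, -34) + J(124, 223))*(3572 + 30090) = (-34 - 12)*(3572 + 30090) = -46*33662 = -1548452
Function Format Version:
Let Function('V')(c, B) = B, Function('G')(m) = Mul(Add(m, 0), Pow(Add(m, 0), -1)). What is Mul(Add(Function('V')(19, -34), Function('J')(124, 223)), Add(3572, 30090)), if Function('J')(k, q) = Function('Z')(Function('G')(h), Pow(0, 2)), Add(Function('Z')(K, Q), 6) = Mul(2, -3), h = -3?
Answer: -1548452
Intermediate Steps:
Function('G')(m) = 1 (Function('G')(m) = Mul(m, Pow(m, -1)) = 1)
Function('Z')(K, Q) = -12 (Function('Z')(K, Q) = Add(-6, Mul(2, -3)) = Add(-6, -6) = -12)
Function('J')(k, q) = -12
Mul(Add(Function('V')(19, -34), Function('J')(124, 223)), Add(3572, 30090)) = Mul(Add(-34, -12), Add(3572, 30090)) = Mul(-46, 33662) = -1548452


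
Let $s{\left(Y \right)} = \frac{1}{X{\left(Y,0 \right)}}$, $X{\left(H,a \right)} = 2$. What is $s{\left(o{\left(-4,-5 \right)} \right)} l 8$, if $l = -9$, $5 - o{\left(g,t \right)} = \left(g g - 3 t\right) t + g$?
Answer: $-36$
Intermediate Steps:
$o{\left(g,t \right)} = 5 - g - t \left(g^{2} - 3 t\right)$ ($o{\left(g,t \right)} = 5 - \left(\left(g g - 3 t\right) t + g\right) = 5 - \left(\left(g^{2} - 3 t\right) t + g\right) = 5 - \left(t \left(g^{2} - 3 t\right) + g\right) = 5 - \left(g + t \left(g^{2} - 3 t\right)\right) = 5 - g - t \left(g^{2} - 3 t\right)$)
$s{\left(Y \right)} = \frac{1}{2}$
$s{\left(o{\left(-4,-5 \right)} \right)} l 8 = \frac{1}{2} \left(-9\right) 8 = \left(- \frac{9}{2}\right) 8 = -36$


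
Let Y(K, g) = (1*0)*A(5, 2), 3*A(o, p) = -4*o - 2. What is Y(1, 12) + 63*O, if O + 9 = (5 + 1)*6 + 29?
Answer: 3528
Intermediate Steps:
A(o, p) = -⅔ - 4*o/3 (A(o, p) = (-4*o - 2)/3 = (-2 - 4*o)/3 = -⅔ - 4*o/3)
O = 56 (O = -9 + ((5 + 1)*6 + 29) = -9 + (6*6 + 29) = -9 + (36 + 29) = -9 + 65 = 56)
Y(K, g) = 0 (Y(K, g) = (1*0)*(-⅔ - 4/3*5) = 0*(-⅔ - 20/3) = 0*(-22/3) = 0)
Y(1, 12) + 63*O = 0 + 63*56 = 0 + 3528 = 3528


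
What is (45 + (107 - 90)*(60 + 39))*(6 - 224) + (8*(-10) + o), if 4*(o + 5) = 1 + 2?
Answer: -1507153/4 ≈ -3.7679e+5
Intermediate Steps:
o = -17/4 (o = -5 + (1 + 2)/4 = -5 + (¼)*3 = -5 + ¾ = -17/4 ≈ -4.2500)
(45 + (107 - 90)*(60 + 39))*(6 - 224) + (8*(-10) + o) = (45 + (107 - 90)*(60 + 39))*(6 - 224) + (8*(-10) - 17/4) = (45 + 17*99)*(-218) + (-80 - 17/4) = (45 + 1683)*(-218) - 337/4 = 1728*(-218) - 337/4 = -376704 - 337/4 = -1507153/4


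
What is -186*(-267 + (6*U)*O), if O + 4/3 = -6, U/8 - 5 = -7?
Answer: -81282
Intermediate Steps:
U = -16 (U = 40 + 8*(-7) = 40 - 56 = -16)
O = -22/3 (O = -4/3 - 6 = -22/3 ≈ -7.3333)
-186*(-267 + (6*U)*O) = -186*(-267 + (6*(-16))*(-22/3)) = -186*(-267 - 96*(-22/3)) = -186*(-267 + 704) = -186*437 = -81282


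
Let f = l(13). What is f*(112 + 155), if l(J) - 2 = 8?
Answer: 2670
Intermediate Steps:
l(J) = 10 (l(J) = 2 + 8 = 10)
f = 10
f*(112 + 155) = 10*(112 + 155) = 10*267 = 2670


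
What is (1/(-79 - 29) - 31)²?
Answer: 11215801/11664 ≈ 961.57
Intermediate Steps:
(1/(-79 - 29) - 31)² = (1/(-108) - 31)² = (-1/108 - 31)² = (-3349/108)² = 11215801/11664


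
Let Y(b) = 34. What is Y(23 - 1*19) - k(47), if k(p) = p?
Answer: -13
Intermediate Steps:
Y(23 - 1*19) - k(47) = 34 - 1*47 = 34 - 47 = -13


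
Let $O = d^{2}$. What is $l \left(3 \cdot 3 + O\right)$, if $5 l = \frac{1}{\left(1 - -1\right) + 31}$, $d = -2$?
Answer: $\frac{13}{165} \approx 0.078788$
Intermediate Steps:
$O = 4$ ($O = \left(-2\right)^{2} = 4$)
$l = \frac{1}{165}$ ($l = \frac{1}{5 \left(\left(1 - -1\right) + 31\right)} = \frac{1}{5 \left(\left(1 + 1\right) + 31\right)} = \frac{1}{5 \left(2 + 31\right)} = \frac{1}{5 \cdot 33} = \frac{1}{5} \cdot \frac{1}{33} = \frac{1}{165} \approx 0.0060606$)
$l \left(3 \cdot 3 + O\right) = \frac{3 \cdot 3 + 4}{165} = \frac{9 + 4}{165} = \frac{1}{165} \cdot 13 = \frac{13}{165}$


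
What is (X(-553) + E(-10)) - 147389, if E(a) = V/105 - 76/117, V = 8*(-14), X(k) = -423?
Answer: -86471024/585 ≈ -1.4781e+5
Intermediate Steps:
V = -112
E(a) = -1004/585 (E(a) = -112/105 - 76/117 = -112*1/105 - 76*1/117 = -16/15 - 76/117 = -1004/585)
(X(-553) + E(-10)) - 147389 = (-423 - 1004/585) - 147389 = -248459/585 - 147389 = -86471024/585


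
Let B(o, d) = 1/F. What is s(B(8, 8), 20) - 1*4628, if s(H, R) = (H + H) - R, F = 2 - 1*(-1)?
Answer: -13942/3 ≈ -4647.3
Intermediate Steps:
F = 3 (F = 2 + 1 = 3)
B(o, d) = ⅓ (B(o, d) = 1/3 = ⅓)
s(H, R) = -R + 2*H (s(H, R) = 2*H - R = -R + 2*H)
s(B(8, 8), 20) - 1*4628 = (-1*20 + 2*(⅓)) - 1*4628 = (-20 + ⅔) - 4628 = -58/3 - 4628 = -13942/3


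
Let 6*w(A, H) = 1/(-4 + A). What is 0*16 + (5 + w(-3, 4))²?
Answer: 43681/1764 ≈ 24.762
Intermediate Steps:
w(A, H) = 1/(6*(-4 + A))
0*16 + (5 + w(-3, 4))² = 0*16 + (5 + 1/(6*(-4 - 3)))² = 0 + (5 + (⅙)/(-7))² = 0 + (5 + (⅙)*(-⅐))² = 0 + (5 - 1/42)² = 0 + (209/42)² = 0 + 43681/1764 = 43681/1764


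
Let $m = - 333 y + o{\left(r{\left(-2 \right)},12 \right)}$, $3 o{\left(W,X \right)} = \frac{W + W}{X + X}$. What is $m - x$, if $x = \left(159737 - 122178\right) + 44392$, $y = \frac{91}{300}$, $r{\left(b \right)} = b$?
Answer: $- \frac{73846859}{900} \approx -82052.0$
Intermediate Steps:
$y = \frac{91}{300}$ ($y = 91 \cdot \frac{1}{300} = \frac{91}{300} \approx 0.30333$)
$o{\left(W,X \right)} = \frac{W}{3 X}$ ($o{\left(W,X \right)} = \frac{\left(W + W\right) \frac{1}{X + X}}{3} = \frac{2 W \frac{1}{2 X}}{3} = \frac{W \frac{1}{X}}{3} = \frac{W}{3 X}$)
$x = 81951$ ($x = 37559 + 44392 = 81951$)
$m = - \frac{90959}{900}$ ($m = \left(-333\right) \frac{91}{300} + \frac{1}{3} \left(-2\right) \frac{1}{12} = - \frac{10101}{100} + \frac{1}{3} \left(-2\right) \frac{1}{12} = - \frac{10101}{100} - \frac{1}{18} = - \frac{90959}{900} \approx -101.07$)
$m - x = - \frac{90959}{900} - 81951 = - \frac{73846859}{900}$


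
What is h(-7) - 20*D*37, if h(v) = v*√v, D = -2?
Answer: 1480 - 7*I*√7 ≈ 1480.0 - 18.52*I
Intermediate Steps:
h(v) = v^(3/2)
h(-7) - 20*D*37 = (-7)^(3/2) - 20*(-2)*37 = -7*I*√7 + 40*37 = -7*I*√7 + 1480 = 1480 - 7*I*√7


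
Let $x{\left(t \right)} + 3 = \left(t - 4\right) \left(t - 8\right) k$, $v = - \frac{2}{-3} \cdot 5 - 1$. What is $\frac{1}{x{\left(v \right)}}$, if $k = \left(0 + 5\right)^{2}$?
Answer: $\frac{9}{2098} \approx 0.0042898$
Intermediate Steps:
$k = 25$ ($k = 5^{2} = 25$)
$v = \frac{7}{3}$ ($v = \left(-2\right) \left(- \frac{1}{3}\right) 5 - 1 = \frac{2}{3} \cdot 5 - 1 = \frac{10}{3} - 1 = \frac{7}{3} \approx 2.3333$)
$x{\left(t \right)} = -3 + 25 \left(-8 + t\right) \left(-4 + t\right)$ ($x{\left(t \right)} = -3 + \left(t - 4\right) \left(t - 8\right) 25 = -3 + \left(-4 + t\right) \left(-8 + t\right) 25 = -3 + \left(-8 + t\right) \left(-4 + t\right) 25 = -3 + 25 \left(-8 + t\right) \left(-4 + t\right)$)
$\frac{1}{x{\left(v \right)}} = \frac{1}{797 - 700 + 25 \left(\frac{7}{3}\right)^{2}} = \frac{1}{797 - 700 + 25 \cdot \frac{49}{9}} = \frac{1}{797 - 700 + \frac{1225}{9}} = \frac{1}{\frac{2098}{9}} = \frac{9}{2098}$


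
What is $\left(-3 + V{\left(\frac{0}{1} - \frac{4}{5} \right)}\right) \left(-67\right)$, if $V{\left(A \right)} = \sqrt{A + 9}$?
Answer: $201 - \frac{67 \sqrt{205}}{5} \approx 9.1412$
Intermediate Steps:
$V{\left(A \right)} = \sqrt{9 + A}$
$\left(-3 + V{\left(\frac{0}{1} - \frac{4}{5} \right)}\right) \left(-67\right) = \left(-3 + \sqrt{9 + \left(\frac{0}{1} - \frac{4}{5}\right)}\right) \left(-67\right) = \left(-3 + \sqrt{9 + \left(0 \cdot 1 - \frac{4}{5}\right)}\right) \left(-67\right) = \left(-3 + \sqrt{9 + \left(0 - \frac{4}{5}\right)}\right) \left(-67\right) = \left(-3 + \sqrt{9 - \frac{4}{5}}\right) \left(-67\right) = \left(-3 + \sqrt{\frac{41}{5}}\right) \left(-67\right) = \left(-3 + \frac{\sqrt{205}}{5}\right) \left(-67\right) = 201 - \frac{67 \sqrt{205}}{5}$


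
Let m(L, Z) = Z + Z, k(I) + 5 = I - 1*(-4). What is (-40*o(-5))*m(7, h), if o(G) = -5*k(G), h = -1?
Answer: 2400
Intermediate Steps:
k(I) = -1 + I (k(I) = -5 + (I - 1*(-4)) = -5 + (I + 4) = -5 + (4 + I) = -1 + I)
m(L, Z) = 2*Z
o(G) = 5 - 5*G (o(G) = -5*(-1 + G) = 5 - 5*G)
(-40*o(-5))*m(7, h) = (-40*(5 - 5*(-5)))*(2*(-1)) = -40*(5 + 25)*(-2) = -40*30*(-2) = -1200*(-2) = 2400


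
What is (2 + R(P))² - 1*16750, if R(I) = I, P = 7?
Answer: -16669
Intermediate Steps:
(2 + R(P))² - 1*16750 = (2 + 7)² - 1*16750 = 9² - 16750 = 81 - 16750 = -16669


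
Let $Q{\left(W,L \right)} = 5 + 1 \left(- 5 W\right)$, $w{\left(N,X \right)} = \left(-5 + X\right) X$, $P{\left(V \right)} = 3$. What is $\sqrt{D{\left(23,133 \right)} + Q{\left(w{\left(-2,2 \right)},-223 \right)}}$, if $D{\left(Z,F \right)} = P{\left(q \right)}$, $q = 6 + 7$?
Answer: $\sqrt{38} \approx 6.1644$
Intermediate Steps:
$q = 13$
$D{\left(Z,F \right)} = 3$
$w{\left(N,X \right)} = X \left(-5 + X\right)$
$Q{\left(W,L \right)} = 5 - 5 W$
$\sqrt{D{\left(23,133 \right)} + Q{\left(w{\left(-2,2 \right)},-223 \right)}} = \sqrt{3 - \left(-5 + 5 \cdot 2 \left(-5 + 2\right)\right)} = \sqrt{3 - \left(-5 + 5 \cdot 2 \left(-3\right)\right)} = \sqrt{3 + \left(5 - -30\right)} = \sqrt{3 + \left(5 + 30\right)} = \sqrt{3 + 35} = \sqrt{38}$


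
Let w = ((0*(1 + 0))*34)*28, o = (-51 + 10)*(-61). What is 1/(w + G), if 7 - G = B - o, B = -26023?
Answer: 1/28531 ≈ 3.5050e-5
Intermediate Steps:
o = 2501 (o = -41*(-61) = 2501)
G = 28531 (G = 7 - (-26023 - 1*2501) = 7 - (-26023 - 2501) = 7 - 1*(-28524) = 7 + 28524 = 28531)
w = 0 (w = ((0*1)*34)*28 = (0*34)*28 = 0*28 = 0)
1/(w + G) = 1/(0 + 28531) = 1/28531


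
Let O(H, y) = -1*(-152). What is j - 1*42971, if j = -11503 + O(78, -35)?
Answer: -54322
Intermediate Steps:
O(H, y) = 152
j = -11351 (j = -11503 + 152 = -11351)
j - 1*42971 = -11351 - 1*42971 = -11351 - 42971 = -54322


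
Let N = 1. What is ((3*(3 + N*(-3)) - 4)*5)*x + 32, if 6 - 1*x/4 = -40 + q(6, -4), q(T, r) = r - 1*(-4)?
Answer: -3648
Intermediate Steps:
q(T, r) = 4 + r (q(T, r) = r + 4 = 4 + r)
x = 184 (x = 24 - 4*(-40 + (4 - 4)) = 24 - 4*(-40 + 0) = 24 - 4*(-40) = 24 + 160 = 184)
((3*(3 + N*(-3)) - 4)*5)*x + 32 = ((3*(3 + 1*(-3)) - 4)*5)*184 + 32 = ((3*(3 - 3) - 4)*5)*184 + 32 = ((3*0 - 4)*5)*184 + 32 = ((0 - 4)*5)*184 + 32 = -4*5*184 + 32 = -20*184 + 32 = -3680 + 32 = -3648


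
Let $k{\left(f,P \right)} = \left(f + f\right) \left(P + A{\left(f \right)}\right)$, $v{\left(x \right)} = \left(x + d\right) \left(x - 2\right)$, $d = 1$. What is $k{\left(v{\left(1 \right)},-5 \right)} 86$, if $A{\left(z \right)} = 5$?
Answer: $0$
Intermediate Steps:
$v{\left(x \right)} = \left(1 + x\right) \left(-2 + x\right)$ ($v{\left(x \right)} = \left(x + 1\right) \left(x - 2\right) = \left(1 + x\right) \left(-2 + x\right)$)
$k{\left(f,P \right)} = 2 f \left(5 + P\right)$ ($k{\left(f,P \right)} = \left(f + f\right) \left(P + 5\right) = 2 f \left(5 + P\right)$)
$k{\left(v{\left(1 \right)},-5 \right)} 86 = 2 \left(-2 + 1^{2} - 1\right) \left(5 - 5\right) 86 = 2 \left(-2 + 1 - 1\right) 0 \cdot 86 = 2 \left(-2\right) 0 \cdot 86 = 0 \cdot 86 = 0$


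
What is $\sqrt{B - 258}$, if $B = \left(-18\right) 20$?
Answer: $i \sqrt{618} \approx 24.86 i$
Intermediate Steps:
$B = -360$
$\sqrt{B - 258} = \sqrt{-360 - 258} = \sqrt{-618} = i \sqrt{618}$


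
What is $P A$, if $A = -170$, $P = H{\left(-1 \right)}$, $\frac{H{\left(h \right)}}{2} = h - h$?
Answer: $0$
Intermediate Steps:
$H{\left(h \right)} = 0$ ($H{\left(h \right)} = 2 \left(h - h\right) = 2 \cdot 0 = 0$)
$P = 0$
$P A = 0 \left(-170\right) = 0$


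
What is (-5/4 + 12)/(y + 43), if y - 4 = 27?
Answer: 43/296 ≈ 0.14527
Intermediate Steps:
y = 31 (y = 4 + 27 = 31)
(-5/4 + 12)/(y + 43) = (-5/4 + 12)/(31 + 43) = (-5*1/4 + 12)/74 = (-5/4 + 12)*(1/74) = (43/4)*(1/74) = 43/296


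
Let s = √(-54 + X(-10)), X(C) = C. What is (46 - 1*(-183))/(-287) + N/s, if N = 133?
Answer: -229/287 - 133*I/8 ≈ -0.79791 - 16.625*I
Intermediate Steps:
s = 8*I (s = √(-54 - 10) = √(-64) = 8*I ≈ 8.0*I)
(46 - 1*(-183))/(-287) + N/s = (46 - 1*(-183))/(-287) + 133/((8*I)) = (46 + 183)*(-1/287) + 133*(-I/8) = 229*(-1/287) - 133*I/8 = -229/287 - 133*I/8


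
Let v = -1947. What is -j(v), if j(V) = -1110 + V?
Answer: 3057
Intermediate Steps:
-j(v) = -(-1110 - 1947) = -1*(-3057) = 3057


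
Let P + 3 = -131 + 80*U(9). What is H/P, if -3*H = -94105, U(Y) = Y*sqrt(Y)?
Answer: 94105/6078 ≈ 15.483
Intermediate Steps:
U(Y) = Y**(3/2)
H = 94105/3 (H = -1/3*(-94105) = 94105/3 ≈ 31368.)
P = 2026 (P = -3 + (-131 + 80*9**(3/2)) = -3 + (-131 + 80*27) = -3 + (-131 + 2160) = -3 + 2029 = 2026)
H/P = (94105/3)/2026 = (94105/3)*(1/2026) = 94105/6078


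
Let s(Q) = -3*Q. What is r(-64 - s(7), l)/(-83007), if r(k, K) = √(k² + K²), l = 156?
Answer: -√26185/83007 ≈ -0.0019494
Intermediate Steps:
r(k, K) = √(K² + k²)
r(-64 - s(7), l)/(-83007) = √(156² + (-64 - (-3)*7)²)/(-83007) = √(24336 + (-64 - 1*(-21))²)*(-1/83007) = √(24336 + (-64 + 21)²)*(-1/83007) = √(24336 + (-43)²)*(-1/83007) = √(24336 + 1849)*(-1/83007) = √26185*(-1/83007) = -√26185/83007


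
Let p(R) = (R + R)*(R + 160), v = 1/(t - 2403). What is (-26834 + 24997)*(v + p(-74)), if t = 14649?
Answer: 286327838819/12246 ≈ 2.3381e+7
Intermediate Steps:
v = 1/12246 (v = 1/(14649 - 2403) = 1/12246 ≈ 8.1659e-5)
p(R) = 2*R*(160 + R) (p(R) = (2*R)*(160 + R) = 2*R*(160 + R))
(-26834 + 24997)*(v + p(-74)) = (-26834 + 24997)*(1/12246 + 2*(-74)*(160 - 74)) = -1837*(1/12246 + 2*(-74)*86) = -1837*(1/12246 - 12728) = -1837*(-155867087/12246) = 286327838819/12246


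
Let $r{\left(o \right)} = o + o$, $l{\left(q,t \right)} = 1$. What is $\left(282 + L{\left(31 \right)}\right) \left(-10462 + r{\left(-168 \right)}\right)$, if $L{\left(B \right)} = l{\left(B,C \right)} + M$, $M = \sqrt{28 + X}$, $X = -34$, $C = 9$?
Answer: $-3055834 - 10798 i \sqrt{6} \approx -3.0558 \cdot 10^{6} - 26450.0 i$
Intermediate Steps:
$r{\left(o \right)} = 2 o$
$M = i \sqrt{6}$ ($M = \sqrt{28 - 34} = \sqrt{-6} = i \sqrt{6} \approx 2.4495 i$)
$L{\left(B \right)} = 1 + i \sqrt{6}$
$\left(282 + L{\left(31 \right)}\right) \left(-10462 + r{\left(-168 \right)}\right) = \left(282 + \left(1 + i \sqrt{6}\right)\right) \left(-10462 + 2 \left(-168\right)\right) = \left(283 + i \sqrt{6}\right) \left(-10462 - 336\right) = \left(283 + i \sqrt{6}\right) \left(-10798\right) = -3055834 - 10798 i \sqrt{6}$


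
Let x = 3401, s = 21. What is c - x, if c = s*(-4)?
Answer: -3485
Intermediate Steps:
c = -84 (c = 21*(-4) = -84)
c - x = -84 - 1*3401 = -84 - 3401 = -3485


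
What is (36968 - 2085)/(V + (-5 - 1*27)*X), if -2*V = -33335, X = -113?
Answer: 69766/40567 ≈ 1.7198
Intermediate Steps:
V = 33335/2 (V = -½*(-33335) = 33335/2 ≈ 16668.)
(36968 - 2085)/(V + (-5 - 1*27)*X) = (36968 - 2085)/(33335/2 + (-5 - 1*27)*(-113)) = 34883/(33335/2 + (-5 - 27)*(-113)) = 34883/(33335/2 - 32*(-113)) = 34883/(33335/2 + 3616) = 34883/(40567/2) = 34883*(2/40567) = 69766/40567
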